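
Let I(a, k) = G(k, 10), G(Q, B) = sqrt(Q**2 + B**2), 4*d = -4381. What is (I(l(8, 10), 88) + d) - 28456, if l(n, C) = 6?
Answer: -118205/4 + 2*sqrt(1961) ≈ -29463.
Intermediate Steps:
d = -4381/4 (d = (1/4)*(-4381) = -4381/4 ≈ -1095.3)
G(Q, B) = sqrt(B**2 + Q**2)
I(a, k) = sqrt(100 + k**2) (I(a, k) = sqrt(10**2 + k**2) = sqrt(100 + k**2))
(I(l(8, 10), 88) + d) - 28456 = (sqrt(100 + 88**2) - 4381/4) - 28456 = (sqrt(100 + 7744) - 4381/4) - 28456 = (sqrt(7844) - 4381/4) - 28456 = (2*sqrt(1961) - 4381/4) - 28456 = (-4381/4 + 2*sqrt(1961)) - 28456 = -118205/4 + 2*sqrt(1961)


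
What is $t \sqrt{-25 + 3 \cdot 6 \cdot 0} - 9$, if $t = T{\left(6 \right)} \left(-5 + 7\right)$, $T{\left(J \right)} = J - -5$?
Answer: $-9 + 110 i \approx -9.0 + 110.0 i$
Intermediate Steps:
$T{\left(J \right)} = 5 + J$ ($T{\left(J \right)} = J + 5 = 5 + J$)
$t = 22$ ($t = \left(5 + 6\right) \left(-5 + 7\right) = 11 \cdot 2 = 22$)
$t \sqrt{-25 + 3 \cdot 6 \cdot 0} - 9 = 22 \sqrt{-25 + 3 \cdot 6 \cdot 0} - 9 = 22 \sqrt{-25 + 18 \cdot 0} - 9 = 22 \sqrt{-25 + 0} - 9 = 22 \sqrt{-25} - 9 = 22 \cdot 5 i - 9 = 110 i - 9 = -9 + 110 i$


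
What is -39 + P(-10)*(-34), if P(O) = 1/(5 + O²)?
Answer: -4129/105 ≈ -39.324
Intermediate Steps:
-39 + P(-10)*(-34) = -39 - 34/(5 + (-10)²) = -39 - 34/(5 + 100) = -39 - 34/105 = -4129/105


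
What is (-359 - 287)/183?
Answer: -646/183 ≈ -3.5301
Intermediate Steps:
(-359 - 287)/183 = -646*1/183 = -646/183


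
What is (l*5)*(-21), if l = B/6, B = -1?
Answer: 35/2 ≈ 17.500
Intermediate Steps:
l = -1/6 ≈ -0.16667
(l*5)*(-21) = -1/6*5*(-21) = -5/6*(-21) = 35/2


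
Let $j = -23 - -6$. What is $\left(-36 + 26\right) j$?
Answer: $170$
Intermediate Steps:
$j = -17$ ($j = -23 + 6 = -17$)
$\left(-36 + 26\right) j = \left(-36 + 26\right) \left(-17\right) = \left(-10\right) \left(-17\right) = 170$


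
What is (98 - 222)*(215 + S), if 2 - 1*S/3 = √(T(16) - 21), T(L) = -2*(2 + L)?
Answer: -27404 + 372*I*√57 ≈ -27404.0 + 2808.5*I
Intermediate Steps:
T(L) = -4 - 2*L
S = 6 - 3*I*√57 (S = 6 - 3*√((-4 - 2*16) - 21) = 6 - 3*√((-4 - 32) - 21) = 6 - 3*√(-36 - 21) = 6 - 3*I*√57 ≈ 6.0 - 22.65*I)
(98 - 222)*(215 + S) = (98 - 222)*(215 + (6 - 3*I*√57)) = -124*(221 - 3*I*√57) = -27404 + 372*I*√57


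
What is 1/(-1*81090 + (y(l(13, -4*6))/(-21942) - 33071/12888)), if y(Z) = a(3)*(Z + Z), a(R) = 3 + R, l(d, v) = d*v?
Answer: -15710472/1273999807325 ≈ -1.2332e-5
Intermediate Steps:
y(Z) = 12*Z (y(Z) = (3 + 3)*(Z + Z) = 6*(2*Z) = 12*Z)
1/(-1*81090 + (y(l(13, -4*6))/(-21942) - 33071/12888)) = 1/(-1*81090 + ((12*(13*(-4*6)))/(-21942) - 33071/12888)) = 1/(-81090 + ((12*(13*(-24)))*(-1/21942) - 33071*1/12888)) = 1/(-81090 + ((12*(-312))*(-1/21942) - 33071/12888)) = 1/(-81090 + (-3744*(-1/21942) - 33071/12888)) = 1/(-81090 + (208/1219 - 33071/12888)) = 1/(-81090 - 37632845/15710472) = 1/(-1273999807325/15710472) = -15710472/1273999807325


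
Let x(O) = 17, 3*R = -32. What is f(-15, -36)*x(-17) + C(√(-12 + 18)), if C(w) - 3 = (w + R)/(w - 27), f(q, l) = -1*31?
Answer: -126190/241 - 49*√6/2169 ≈ -523.67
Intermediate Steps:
R = -32/3 (R = (⅓)*(-32) = -32/3 ≈ -10.667)
f(q, l) = -31
C(w) = 3 + (-32/3 + w)/(-27 + w) (C(w) = 3 + (w - 32/3)/(w - 27) = 3 + (-32/3 + w)/(-27 + w))
f(-15, -36)*x(-17) + C(√(-12 + 18)) = -31*17 + (-275 + 12*√(-12 + 18))/(3*(-27 + √(-12 + 18))) = -527 + (-275 + 12*√6)/(3*(-27 + √6))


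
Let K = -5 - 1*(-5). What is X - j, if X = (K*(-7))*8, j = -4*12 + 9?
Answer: 39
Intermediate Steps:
K = 0 (K = -5 + 5 = 0)
j = -39 (j = -48 + 9 = -39)
X = 0 (X = (0*(-7))*8 = 0*8 = 0)
X - j = 0 - 1*(-39) = 0 + 39 = 39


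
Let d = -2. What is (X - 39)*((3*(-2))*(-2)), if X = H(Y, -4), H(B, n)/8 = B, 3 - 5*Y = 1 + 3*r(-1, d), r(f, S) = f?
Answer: -372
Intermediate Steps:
Y = 1 (Y = ⅗ - (1 + 3*(-1))/5 = ⅗ - (1 - 3)/5 = ⅗ - ⅕*(-2) = ⅗ + ⅖ = 1)
H(B, n) = 8*B
X = 8 (X = 8*1 = 8)
(X - 39)*((3*(-2))*(-2)) = (8 - 39)*((3*(-2))*(-2)) = -(-186)*(-2) = -31*12 = -372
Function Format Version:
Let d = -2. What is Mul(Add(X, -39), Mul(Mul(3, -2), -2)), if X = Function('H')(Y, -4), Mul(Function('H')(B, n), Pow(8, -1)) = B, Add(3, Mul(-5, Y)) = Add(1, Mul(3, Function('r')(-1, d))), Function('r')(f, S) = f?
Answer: -372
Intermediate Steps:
Y = 1 (Y = Add(Rational(3, 5), Mul(Rational(-1, 5), Add(1, Mul(3, -1)))) = Add(Rational(3, 5), Mul(Rational(-1, 5), Add(1, -3))) = Add(Rational(3, 5), Mul(Rational(-1, 5), -2)) = Add(Rational(3, 5), Rational(2, 5)) = 1)
Function('H')(B, n) = Mul(8, B)
X = 8 (X = Mul(8, 1) = 8)
Mul(Add(X, -39), Mul(Mul(3, -2), -2)) = Mul(Add(8, -39), Mul(Mul(3, -2), -2)) = Mul(-31, Mul(-6, -2)) = Mul(-31, 12) = -372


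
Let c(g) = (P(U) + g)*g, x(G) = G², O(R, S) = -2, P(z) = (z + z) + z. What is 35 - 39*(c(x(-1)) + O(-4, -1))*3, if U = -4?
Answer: 1556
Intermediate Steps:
P(z) = 3*z (P(z) = 2*z + z = 3*z)
c(g) = g*(-12 + g) (c(g) = (3*(-4) + g)*g = (-12 + g)*g = g*(-12 + g))
35 - 39*(c(x(-1)) + O(-4, -1))*3 = 35 - 39*((-1)²*(-12 + (-1)²) - 2)*3 = 35 - 39*(1*(-12 + 1) - 2)*3 = 35 - 39*(1*(-11) - 2)*3 = 35 - 39*(-11 - 2)*3 = 35 - (-507)*3 = 35 - 39*(-39) = 35 + 1521 = 1556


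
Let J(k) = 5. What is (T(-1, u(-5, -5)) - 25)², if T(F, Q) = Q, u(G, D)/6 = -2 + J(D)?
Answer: 49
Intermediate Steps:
u(G, D) = 18 (u(G, D) = 6*(-2 + 5) = 6*3 = 18)
(T(-1, u(-5, -5)) - 25)² = (18 - 25)² = (-7)² = 49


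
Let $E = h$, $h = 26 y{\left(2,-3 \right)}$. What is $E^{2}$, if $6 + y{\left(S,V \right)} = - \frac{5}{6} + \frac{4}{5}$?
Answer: $\frac{5536609}{225} \approx 24607.0$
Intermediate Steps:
$y{\left(S,V \right)} = - \frac{181}{30}$ ($y{\left(S,V \right)} = -6 + \left(- \frac{5}{6} + \frac{4}{5}\right) = -6 - \frac{1}{30} = - \frac{181}{30}$)
$h = - \frac{2353}{15}$ ($h = 26 \left(- \frac{181}{30}\right) = - \frac{2353}{15} \approx -156.87$)
$E = - \frac{2353}{15} \approx -156.87$
$E^{2} = \left(- \frac{2353}{15}\right)^{2} = \frac{5536609}{225}$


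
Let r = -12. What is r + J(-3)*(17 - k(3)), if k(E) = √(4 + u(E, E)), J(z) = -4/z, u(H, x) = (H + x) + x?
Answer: 32/3 - 4*√13/3 ≈ 5.8593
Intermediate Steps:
u(H, x) = H + 2*x
k(E) = √(4 + 3*E) (k(E) = √(4 + (E + 2*E)) = √(4 + 3*E))
r + J(-3)*(17 - k(3)) = -12 + (-4/(-3))*(17 - √(4 + 3*3)) = -12 + (-4*(-⅓))*(17 - √(4 + 9)) = -12 + 4*(17 - √13)/3 = -12 + (68/3 - 4*√13/3) = 32/3 - 4*√13/3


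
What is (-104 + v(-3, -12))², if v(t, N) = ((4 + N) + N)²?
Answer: 87616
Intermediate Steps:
v(t, N) = (4 + 2*N)²
(-104 + v(-3, -12))² = (-104 + 4*(2 - 12)²)² = (-104 + 4*(-10)²)² = (-104 + 4*100)² = (-104 + 400)² = 296² = 87616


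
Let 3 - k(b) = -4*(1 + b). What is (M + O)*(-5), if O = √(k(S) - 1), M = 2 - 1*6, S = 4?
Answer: 20 - 5*√22 ≈ -3.4521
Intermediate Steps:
k(b) = 7 + 4*b (k(b) = 3 - (-4)*(1 + b) = 3 - (-4 - 4*b) = 3 + (4 + 4*b) = 7 + 4*b)
M = -4 (M = 2 - 6 = -4)
O = √22 (O = √((7 + 4*4) - 1) = √((7 + 16) - 1) = √(23 - 1) = √22 ≈ 4.6904)
(M + O)*(-5) = (-4 + √22)*(-5) = 20 - 5*√22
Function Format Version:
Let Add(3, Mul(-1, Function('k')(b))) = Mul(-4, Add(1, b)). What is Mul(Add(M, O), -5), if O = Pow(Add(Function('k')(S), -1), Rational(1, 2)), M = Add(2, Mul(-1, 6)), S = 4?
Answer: Add(20, Mul(-5, Pow(22, Rational(1, 2)))) ≈ -3.4521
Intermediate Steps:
Function('k')(b) = Add(7, Mul(4, b)) (Function('k')(b) = Add(3, Mul(-1, Mul(-4, Add(1, b)))) = Add(3, Mul(-1, Add(-4, Mul(-4, b)))) = Add(3, Add(4, Mul(4, b))) = Add(7, Mul(4, b)))
M = -4 (M = Add(2, -6) = -4)
O = Pow(22, Rational(1, 2)) (O = Pow(Add(Add(7, Mul(4, 4)), -1), Rational(1, 2)) = Pow(Add(Add(7, 16), -1), Rational(1, 2)) = Pow(Add(23, -1), Rational(1, 2)) = Pow(22, Rational(1, 2)) ≈ 4.6904)
Mul(Add(M, O), -5) = Mul(Add(-4, Pow(22, Rational(1, 2))), -5) = Add(20, Mul(-5, Pow(22, Rational(1, 2))))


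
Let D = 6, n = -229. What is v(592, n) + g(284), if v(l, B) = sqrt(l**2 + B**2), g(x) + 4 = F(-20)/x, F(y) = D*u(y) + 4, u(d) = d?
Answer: -313/71 + sqrt(402905) ≈ 630.34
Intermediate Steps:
F(y) = 4 + 6*y (F(y) = 6*y + 4 = 4 + 6*y)
g(x) = -4 - 116/x (g(x) = -4 + (4 + 6*(-20))/x = -4 + (4 - 120)/x = -4 - 116/x)
v(l, B) = sqrt(B**2 + l**2)
v(592, n) + g(284) = sqrt((-229)**2 + 592**2) + (-4 - 116/284) = sqrt(52441 + 350464) + (-4 - 116*1/284) = sqrt(402905) + (-4 - 29/71) = sqrt(402905) - 313/71 = -313/71 + sqrt(402905)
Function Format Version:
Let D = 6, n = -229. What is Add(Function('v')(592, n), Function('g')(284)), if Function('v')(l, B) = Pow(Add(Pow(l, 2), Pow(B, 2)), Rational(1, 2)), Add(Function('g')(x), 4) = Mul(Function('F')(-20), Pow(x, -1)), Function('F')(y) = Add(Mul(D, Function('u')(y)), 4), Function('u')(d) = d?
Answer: Add(Rational(-313, 71), Pow(402905, Rational(1, 2))) ≈ 630.34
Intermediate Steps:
Function('F')(y) = Add(4, Mul(6, y)) (Function('F')(y) = Add(Mul(6, y), 4) = Add(4, Mul(6, y)))
Function('g')(x) = Add(-4, Mul(-116, Pow(x, -1))) (Function('g')(x) = Add(-4, Mul(Add(4, Mul(6, -20)), Pow(x, -1))) = Add(-4, Mul(Add(4, -120), Pow(x, -1))) = Add(-4, Mul(-116, Pow(x, -1))))
Function('v')(l, B) = Pow(Add(Pow(B, 2), Pow(l, 2)), Rational(1, 2))
Add(Function('v')(592, n), Function('g')(284)) = Add(Pow(Add(Pow(-229, 2), Pow(592, 2)), Rational(1, 2)), Add(-4, Mul(-116, Pow(284, -1)))) = Add(Pow(Add(52441, 350464), Rational(1, 2)), Add(-4, Mul(-116, Rational(1, 284)))) = Add(Pow(402905, Rational(1, 2)), Add(-4, Rational(-29, 71))) = Add(Pow(402905, Rational(1, 2)), Rational(-313, 71)) = Add(Rational(-313, 71), Pow(402905, Rational(1, 2)))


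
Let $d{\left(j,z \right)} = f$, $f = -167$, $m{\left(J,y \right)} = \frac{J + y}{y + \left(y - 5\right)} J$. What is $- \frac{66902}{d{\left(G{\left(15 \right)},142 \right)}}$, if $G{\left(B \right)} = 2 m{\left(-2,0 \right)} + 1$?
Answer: $\frac{66902}{167} \approx 400.61$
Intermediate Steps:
$m{\left(J,y \right)} = \frac{J \left(J + y\right)}{-5 + 2 y}$ ($m{\left(J,y \right)} = \frac{J + y}{y + \left(-5 + y\right)} J = \frac{J + y}{-5 + 2 y} J = \frac{J \left(J + y\right)}{-5 + 2 y}$)
$G{\left(B \right)} = - \frac{3}{5}$ ($G{\left(B \right)} = 2 \left(- \frac{2 \left(-2 + 0\right)}{-5 + 2 \cdot 0}\right) + 1 = 2 \left(\left(-2\right) \frac{1}{-5 + 0} \left(-2\right)\right) + 1 = 2 \left(\left(-2\right) \frac{1}{-5} \left(-2\right)\right) + 1 = 2 \left(\left(-2\right) \left(- \frac{1}{5}\right) \left(-2\right)\right) + 1 = 2 \left(- \frac{4}{5}\right) + 1 = - \frac{8}{5} + 1 = - \frac{3}{5}$)
$d{\left(j,z \right)} = -167$
$- \frac{66902}{d{\left(G{\left(15 \right)},142 \right)}} = - \frac{66902}{-167} = \left(-66902\right) \left(- \frac{1}{167}\right) = \frac{66902}{167}$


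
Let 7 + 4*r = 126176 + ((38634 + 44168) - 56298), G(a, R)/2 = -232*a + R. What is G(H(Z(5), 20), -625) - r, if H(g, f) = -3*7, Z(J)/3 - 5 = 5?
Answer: -118697/4 ≈ -29674.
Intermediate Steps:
Z(J) = 30 (Z(J) = 15 + 3*5 = 15 + 15 = 30)
H(g, f) = -21
G(a, R) = -464*a + 2*R (G(a, R) = 2*(-232*a + R) = 2*(R - 232*a) = -464*a + 2*R)
r = 152673/4 (r = -7/4 + (126176 + ((38634 + 44168) - 56298))/4 = -7/4 + (126176 + (82802 - 56298))/4 = -7/4 + (126176 + 26504)/4 = -7/4 + (¼)*152680 = -7/4 + 38170 = 152673/4 ≈ 38168.)
G(H(Z(5), 20), -625) - r = (-464*(-21) + 2*(-625)) - 1*152673/4 = (9744 - 1250) - 152673/4 = 8494 - 152673/4 = -118697/4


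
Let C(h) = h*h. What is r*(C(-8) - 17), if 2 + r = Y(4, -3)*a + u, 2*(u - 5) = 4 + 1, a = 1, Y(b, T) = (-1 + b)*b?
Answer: 1645/2 ≈ 822.50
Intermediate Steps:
Y(b, T) = b*(-1 + b)
u = 15/2 (u = 5 + (4 + 1)/2 = 5 + (½)*5 = 5 + 5/2 = 15/2 ≈ 7.5000)
C(h) = h²
r = 35/2 (r = -2 + ((4*(-1 + 4))*1 + 15/2) = -2 + ((4*3)*1 + 15/2) = -2 + (12*1 + 15/2) = -2 + (12 + 15/2) = -2 + 39/2 = 35/2 ≈ 17.500)
r*(C(-8) - 17) = 35*((-8)² - 17)/2 = 35*(64 - 17)/2 = (35/2)*47 = 1645/2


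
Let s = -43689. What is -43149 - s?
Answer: 540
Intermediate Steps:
-43149 - s = -43149 - 1*(-43689) = -43149 + 43689 = 540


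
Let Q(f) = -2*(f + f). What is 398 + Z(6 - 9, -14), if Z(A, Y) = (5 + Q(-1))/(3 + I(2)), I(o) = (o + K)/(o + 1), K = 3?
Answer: 5599/14 ≈ 399.93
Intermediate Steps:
I(o) = (3 + o)/(1 + o) (I(o) = (o + 3)/(o + 1) = (3 + o)/(1 + o))
Q(f) = -4*f
Z(A, Y) = 27/14 (Z(A, Y) = (5 - 4*(-1))/(3 + (3 + 2)/(1 + 2)) = (5 + 4)/(3 + 5/3) = 9/(3 + (1/3)*5) = 9/(3 + 5/3) = 9/(14/3) = 9*(3/14) = 27/14)
398 + Z(6 - 9, -14) = 398 + 27/14 = 5599/14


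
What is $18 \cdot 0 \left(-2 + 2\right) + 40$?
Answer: $40$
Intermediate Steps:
$18 \cdot 0 \left(-2 + 2\right) + 40 = 18 \cdot 0 \cdot 0 + 40 = 18 \cdot 0 + 40 = 0 + 40 = 40$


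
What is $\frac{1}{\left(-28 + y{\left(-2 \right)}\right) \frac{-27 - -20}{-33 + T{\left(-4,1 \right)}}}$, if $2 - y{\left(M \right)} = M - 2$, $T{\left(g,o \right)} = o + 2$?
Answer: $- \frac{15}{77} \approx -0.19481$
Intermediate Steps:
$T{\left(g,o \right)} = 2 + o$
$y{\left(M \right)} = 4 - M$ ($y{\left(M \right)} = 2 - \left(M - 2\right) = 2 - \left(-2 + M\right) = 4 - M$)
$\frac{1}{\left(-28 + y{\left(-2 \right)}\right) \frac{-27 - -20}{-33 + T{\left(-4,1 \right)}}} = \frac{1}{\left(-28 + \left(4 - -2\right)\right) \frac{-27 - -20}{-33 + \left(2 + 1\right)}} = \frac{1}{\left(-28 + \left(4 + 2\right)\right) \frac{-27 + 20}{-33 + 3}} = \frac{1}{\left(-28 + 6\right) \left(- \frac{7}{-30}\right)} = \frac{1}{\left(-22\right) \left(\left(-7\right) \left(- \frac{1}{30}\right)\right)} = \frac{1}{\left(-22\right) \frac{7}{30}} = \frac{1}{- \frac{77}{15}} = - \frac{15}{77}$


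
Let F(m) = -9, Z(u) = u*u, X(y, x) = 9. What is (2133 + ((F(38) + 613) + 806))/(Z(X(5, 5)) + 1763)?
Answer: 3543/1844 ≈ 1.9214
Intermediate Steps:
Z(u) = u²
(2133 + ((F(38) + 613) + 806))/(Z(X(5, 5)) + 1763) = (2133 + ((-9 + 613) + 806))/(9² + 1763) = (2133 + (604 + 806))/(81 + 1763) = (2133 + 1410)/1844 = 3543*(1/1844) = 3543/1844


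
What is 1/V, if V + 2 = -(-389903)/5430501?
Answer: -5430501/10471099 ≈ -0.51862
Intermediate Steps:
V = -10471099/5430501 (V = -2 - (-389903)/5430501 = -2 - 1*(-389903/5430501) = -2 + 389903/5430501 = -10471099/5430501 ≈ -1.9282)
1/V = 1/(-10471099/5430501) = -5430501/10471099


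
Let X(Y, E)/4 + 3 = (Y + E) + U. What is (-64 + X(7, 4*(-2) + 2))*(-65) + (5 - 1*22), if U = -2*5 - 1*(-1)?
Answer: 7003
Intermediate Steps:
U = -9 (U = -10 + 1 = -9)
X(Y, E) = -48 + 4*E + 4*Y (X(Y, E) = -12 + 4*((Y + E) - 9) = -12 + 4*((E + Y) - 9) = -12 + 4*(-9 + E + Y) = -12 + (-36 + 4*E + 4*Y) = -48 + 4*E + 4*Y)
(-64 + X(7, 4*(-2) + 2))*(-65) + (5 - 1*22) = (-64 + (-48 + 4*(4*(-2) + 2) + 4*7))*(-65) + (5 - 1*22) = (-64 + (-48 + 4*(-8 + 2) + 28))*(-65) + (5 - 22) = (-64 + (-48 + 4*(-6) + 28))*(-65) - 17 = (-64 + (-48 - 24 + 28))*(-65) - 17 = (-64 - 44)*(-65) - 17 = -108*(-65) - 17 = 7020 - 17 = 7003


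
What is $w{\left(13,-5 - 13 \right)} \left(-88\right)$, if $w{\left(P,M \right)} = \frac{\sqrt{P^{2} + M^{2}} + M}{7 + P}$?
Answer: $\frac{396}{5} - \frac{22 \sqrt{493}}{5} \approx -18.496$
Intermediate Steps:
$w{\left(P,M \right)} = \frac{M + \sqrt{M^{2} + P^{2}}}{7 + P}$ ($w{\left(P,M \right)} = \frac{\sqrt{M^{2} + P^{2}} + M}{7 + P} = \frac{M + \sqrt{M^{2} + P^{2}}}{7 + P}$)
$w{\left(13,-5 - 13 \right)} \left(-88\right) = \frac{\left(-5 - 13\right) + \sqrt{\left(-5 - 13\right)^{2} + 13^{2}}}{7 + 13} \left(-88\right) = \frac{-18 + \sqrt{\left(-18\right)^{2} + 169}}{20} \left(-88\right) = \frac{-18 + \sqrt{324 + 169}}{20} \left(-88\right) = \frac{-18 + \sqrt{493}}{20} \left(-88\right) = \left(- \frac{9}{10} + \frac{\sqrt{493}}{20}\right) \left(-88\right) = \frac{396}{5} - \frac{22 \sqrt{493}}{5}$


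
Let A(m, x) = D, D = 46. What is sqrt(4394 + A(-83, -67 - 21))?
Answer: 2*sqrt(1110) ≈ 66.633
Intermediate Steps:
A(m, x) = 46
sqrt(4394 + A(-83, -67 - 21)) = sqrt(4394 + 46) = sqrt(4440) = 2*sqrt(1110)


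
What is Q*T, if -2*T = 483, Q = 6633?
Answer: -3203739/2 ≈ -1.6019e+6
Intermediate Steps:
T = -483/2 (T = -½*483 = -483/2 ≈ -241.50)
Q*T = 6633*(-483/2) = -3203739/2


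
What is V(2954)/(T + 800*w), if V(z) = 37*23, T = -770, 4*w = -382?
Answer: -851/77170 ≈ -0.011028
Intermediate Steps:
w = -191/2 (w = (¼)*(-382) = -191/2 ≈ -95.500)
V(z) = 851
V(2954)/(T + 800*w) = 851/(-770 + 800*(-191/2)) = 851/(-770 - 76400) = 851/(-77170) = 851*(-1/77170) = -851/77170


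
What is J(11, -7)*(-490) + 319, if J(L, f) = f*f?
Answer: -23691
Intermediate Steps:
J(L, f) = f**2
J(11, -7)*(-490) + 319 = (-7)**2*(-490) + 319 = 49*(-490) + 319 = -24010 + 319 = -23691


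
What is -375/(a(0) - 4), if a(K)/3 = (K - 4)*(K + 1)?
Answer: 375/16 ≈ 23.438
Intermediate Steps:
a(K) = 3*(1 + K)*(-4 + K) (a(K) = 3*((K - 4)*(K + 1)) = 3*((-4 + K)*(1 + K)) = 3*((1 + K)*(-4 + K)) = 3*(1 + K)*(-4 + K))
-375/(a(0) - 4) = -375/((-12 - 9*0 + 3*0²) - 4) = -375/((-12 + 0 + 3*0) - 4) = -375/((-12 + 0 + 0) - 4) = -375/(-12 - 4) = -375/(-16) = -1/16*(-375) = 375/16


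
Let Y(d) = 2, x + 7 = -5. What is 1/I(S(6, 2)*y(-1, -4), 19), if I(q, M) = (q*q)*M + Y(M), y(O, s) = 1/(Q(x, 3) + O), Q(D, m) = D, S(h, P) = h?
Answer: 169/1022 ≈ 0.16536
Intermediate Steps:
x = -12 (x = -7 - 5 = -12)
y(O, s) = 1/(-12 + O)
I(q, M) = 2 + M*q² (I(q, M) = (q*q)*M + 2 = q²*M + 2 = M*q² + 2 = 2 + M*q²)
1/I(S(6, 2)*y(-1, -4), 19) = 1/(2 + 19*(6/(-12 - 1))²) = 1/(2 + 19*(6/(-13))²) = 1/(2 + 19*(6*(-1/13))²) = 1/(2 + 19*(-6/13)²) = 1/(2 + 19*(36/169)) = 1/(2 + 684/169) = 1/(1022/169) = 169/1022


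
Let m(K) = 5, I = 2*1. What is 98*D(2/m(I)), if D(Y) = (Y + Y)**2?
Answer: 1568/25 ≈ 62.720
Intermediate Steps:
I = 2
D(Y) = 4*Y**2 (D(Y) = (2*Y)**2 = 4*Y**2)
98*D(2/m(I)) = 98*(4*(2/5)**2) = 98*(4*(4/25)) = 98*(16/25) = 1568/25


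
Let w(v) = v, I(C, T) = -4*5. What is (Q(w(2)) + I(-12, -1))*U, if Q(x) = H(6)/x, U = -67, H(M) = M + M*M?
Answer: -67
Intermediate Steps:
H(M) = M + M²
I(C, T) = -20
Q(x) = 42/x (Q(x) = (6*(1 + 6))/x = (6*7)/x = 42/x)
(Q(w(2)) + I(-12, -1))*U = (42/2 - 20)*(-67) = (42*(½) - 20)*(-67) = (21 - 20)*(-67) = 1*(-67) = -67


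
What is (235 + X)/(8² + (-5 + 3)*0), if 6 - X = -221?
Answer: 231/32 ≈ 7.2188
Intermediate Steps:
X = 227 (X = 6 - 1*(-221) = 6 + 221 = 227)
(235 + X)/(8² + (-5 + 3)*0) = (235 + 227)/(8² + (-5 + 3)*0) = 462/(64 - 2*0) = 462/(64 + 0) = 462/64 = 462*(1/64) = 231/32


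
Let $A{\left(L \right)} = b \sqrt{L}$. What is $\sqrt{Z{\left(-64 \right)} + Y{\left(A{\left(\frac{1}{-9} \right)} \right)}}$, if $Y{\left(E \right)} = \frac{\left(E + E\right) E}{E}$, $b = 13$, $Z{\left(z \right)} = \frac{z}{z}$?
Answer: $\frac{\sqrt{9 + 78 i}}{3} \approx 2.205 + 1.9652 i$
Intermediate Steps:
$Z{\left(z \right)} = 1$
$A{\left(L \right)} = 13 \sqrt{L}$
$Y{\left(E \right)} = 2 E$ ($Y{\left(E \right)} = \frac{2 E E}{E} = \frac{2 E^{2}}{E} = 2 E$)
$\sqrt{Z{\left(-64 \right)} + Y{\left(A{\left(\frac{1}{-9} \right)} \right)}} = \sqrt{1 + 2 \cdot 13 \sqrt{\frac{1}{-9}}} = \sqrt{1 + 2 \cdot 13 \sqrt{- \frac{1}{9}}} = \sqrt{1 + 2 \cdot 13 \frac{i}{3}} = \sqrt{1 + 2 \frac{13 i}{3}} = \sqrt{1 + \frac{26 i}{3}}$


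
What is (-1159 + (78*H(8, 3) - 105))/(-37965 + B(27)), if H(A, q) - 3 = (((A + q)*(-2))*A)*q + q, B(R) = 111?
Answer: 20990/18927 ≈ 1.1090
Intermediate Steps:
H(A, q) = 3 + q + A*q*(-2*A - 2*q) (H(A, q) = 3 + ((((A + q)*(-2))*A)*q + q) = 3 + (((-2*A - 2*q)*A)*q + q) = 3 + ((A*(-2*A - 2*q))*q + q) = 3 + (A*q*(-2*A - 2*q) + q) = 3 + (q + A*q*(-2*A - 2*q)) = 3 + q + A*q*(-2*A - 2*q))
(-1159 + (78*H(8, 3) - 105))/(-37965 + B(27)) = (-1159 + (78*(3 + 3 - 2*8*3² - 2*3*8²) - 105))/(-37965 + 111) = (-1159 + (78*(3 + 3 - 2*8*9 - 2*3*64) - 105))/(-37854) = (-1159 + (78*(3 + 3 - 144 - 384) - 105))*(-1/37854) = (-1159 + (78*(-522) - 105))*(-1/37854) = (-1159 + (-40716 - 105))*(-1/37854) = (-1159 - 40821)*(-1/37854) = -41980*(-1/37854) = 20990/18927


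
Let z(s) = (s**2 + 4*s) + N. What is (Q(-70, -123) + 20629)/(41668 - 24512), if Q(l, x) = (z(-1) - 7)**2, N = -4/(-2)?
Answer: 20693/17156 ≈ 1.2062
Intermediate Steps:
N = 2 (N = -4*(-1/2) = 2)
z(s) = 2 + s**2 + 4*s (z(s) = (s**2 + 4*s) + 2 = 2 + s**2 + 4*s)
Q(l, x) = 64 (Q(l, x) = ((2 + (-1)**2 + 4*(-1)) - 7)**2 = ((2 + 1 - 4) - 7)**2 = (-1 - 7)**2 = (-8)**2 = 64)
(Q(-70, -123) + 20629)/(41668 - 24512) = (64 + 20629)/(41668 - 24512) = 20693/17156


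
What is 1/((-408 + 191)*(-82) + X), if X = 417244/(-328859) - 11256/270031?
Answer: 88802124629/1580028635196958 ≈ 5.6203e-5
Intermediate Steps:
X = -116370451468/88802124629 (X = 417244*(-1/328859) - 11256*1/270031 = -417244/328859 - 11256/270031 = -116370451468/88802124629 ≈ -1.3104)
1/((-408 + 191)*(-82) + X) = 1/((-408 + 191)*(-82) - 116370451468/88802124629) = 1/(-217*(-82) - 116370451468/88802124629) = 1/(17794 - 116370451468/88802124629) = 1/(1580028635196958/88802124629) = 88802124629/1580028635196958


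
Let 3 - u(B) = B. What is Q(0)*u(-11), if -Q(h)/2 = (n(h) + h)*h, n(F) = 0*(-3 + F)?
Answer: 0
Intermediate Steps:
n(F) = 0
Q(h) = -2*h² (Q(h) = -2*(0 + h)*h = -2*h*h = -2*h²)
u(B) = 3 - B
Q(0)*u(-11) = (-2*0²)*(3 - 1*(-11)) = (-2*0)*(3 + 11) = 0*14 = 0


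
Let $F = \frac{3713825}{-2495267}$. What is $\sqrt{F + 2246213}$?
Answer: $\frac{\sqrt{13985715670436602282}}{2495267} \approx 1498.7$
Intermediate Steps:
$F = - \frac{3713825}{2495267}$ ($F = 3713825 \left(- \frac{1}{2495267}\right) = - \frac{3713825}{2495267} \approx -1.4883$)
$\sqrt{F + 2246213} = \sqrt{- \frac{3713825}{2495267} + 2246213} = \sqrt{\frac{5604897460046}{2495267}} = \frac{\sqrt{13985715670436602282}}{2495267}$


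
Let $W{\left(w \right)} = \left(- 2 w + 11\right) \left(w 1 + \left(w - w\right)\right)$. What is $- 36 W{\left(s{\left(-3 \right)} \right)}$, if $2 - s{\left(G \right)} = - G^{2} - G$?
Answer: $1440$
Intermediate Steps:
$s{\left(G \right)} = 2 + G + G^{2}$ ($s{\left(G \right)} = 2 - \left(- G^{2} - G\right) = 2 - \left(- G - G^{2}\right) = 2 + \left(G + G^{2}\right) = 2 + G + G^{2}$)
$W{\left(w \right)} = w \left(11 - 2 w\right)$ ($W{\left(w \right)} = \left(11 - 2 w\right) \left(w + 0\right) = \left(11 - 2 w\right) w = w \left(11 - 2 w\right)$)
$- 36 W{\left(s{\left(-3 \right)} \right)} = - 36 \left(2 - 3 + \left(-3\right)^{2}\right) \left(11 - 2 \left(2 - 3 + \left(-3\right)^{2}\right)\right) = - 36 \left(2 - 3 + 9\right) \left(11 - 2 \left(2 - 3 + 9\right)\right) = - 36 \cdot 8 \left(11 - 16\right) = - 36 \cdot 8 \left(-5\right) = \left(-36\right) \left(-40\right) = 1440$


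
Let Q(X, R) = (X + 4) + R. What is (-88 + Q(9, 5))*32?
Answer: -2240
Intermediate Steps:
Q(X, R) = 4 + R + X (Q(X, R) = (4 + X) + R = 4 + R + X)
(-88 + Q(9, 5))*32 = (-88 + (4 + 5 + 9))*32 = (-88 + 18)*32 = -70*32 = -2240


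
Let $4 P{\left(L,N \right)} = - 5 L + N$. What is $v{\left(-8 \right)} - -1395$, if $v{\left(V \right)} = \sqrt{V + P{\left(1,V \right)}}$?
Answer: $1395 + \frac{3 i \sqrt{5}}{2} \approx 1395.0 + 3.3541 i$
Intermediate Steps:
$P{\left(L,N \right)} = - \frac{5 L}{4} + \frac{N}{4}$ ($P{\left(L,N \right)} = \frac{- 5 L + N}{4} = \frac{N - 5 L}{4} = - \frac{5 L}{4} + \frac{N}{4}$)
$v{\left(V \right)} = \sqrt{- \frac{5}{4} + \frac{5 V}{4}}$ ($v{\left(V \right)} = \sqrt{V + \left(\left(- \frac{5}{4}\right) 1 + \frac{V}{4}\right)} = \sqrt{V + \left(- \frac{5}{4} + \frac{V}{4}\right)} = \sqrt{- \frac{5}{4} + \frac{5 V}{4}}$)
$v{\left(-8 \right)} - -1395 = \frac{\sqrt{-5 + 5 \left(-8\right)}}{2} - -1395 = \frac{\sqrt{-5 - 40}}{2} + 1395 = \frac{\sqrt{-45}}{2} + 1395 = \frac{3 i \sqrt{5}}{2} + 1395 = 1395 + \frac{3 i \sqrt{5}}{2}$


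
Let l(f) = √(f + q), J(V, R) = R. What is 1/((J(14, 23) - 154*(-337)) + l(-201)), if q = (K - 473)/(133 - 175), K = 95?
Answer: 17307/898596811 - 8*I*√3/2695790433 ≈ 1.926e-5 - 5.14e-9*I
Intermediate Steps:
q = 9 (q = (95 - 473)/(133 - 175) = -378/(-42) = -378*(-1/42) = 9)
l(f) = √(9 + f) (l(f) = √(f + 9) = √(9 + f))
1/((J(14, 23) - 154*(-337)) + l(-201)) = 1/((23 - 154*(-337)) + √(9 - 201)) = 1/((23 + 51898) + √(-192)) = 1/(51921 + 8*I*√3)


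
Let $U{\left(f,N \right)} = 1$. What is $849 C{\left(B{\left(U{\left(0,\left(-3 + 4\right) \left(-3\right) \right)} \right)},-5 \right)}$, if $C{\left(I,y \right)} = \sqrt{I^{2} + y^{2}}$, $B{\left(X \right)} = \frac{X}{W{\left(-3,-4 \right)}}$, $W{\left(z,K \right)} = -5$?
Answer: $\frac{849 \sqrt{626}}{5} \approx 4248.4$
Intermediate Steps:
$B{\left(X \right)} = - \frac{X}{5}$ ($B{\left(X \right)} = \frac{X}{-5} = X \left(- \frac{1}{5}\right) = - \frac{X}{5}$)
$849 C{\left(B{\left(U{\left(0,\left(-3 + 4\right) \left(-3\right) \right)} \right)},-5 \right)} = 849 \sqrt{\left(\left(- \frac{1}{5}\right) 1\right)^{2} + \left(-5\right)^{2}} = 849 \sqrt{\left(- \frac{1}{5}\right)^{2} + 25} = 849 \sqrt{\frac{1}{25} + 25} = 849 \sqrt{\frac{626}{25}} = 849 \frac{\sqrt{626}}{5} = \frac{849 \sqrt{626}}{5}$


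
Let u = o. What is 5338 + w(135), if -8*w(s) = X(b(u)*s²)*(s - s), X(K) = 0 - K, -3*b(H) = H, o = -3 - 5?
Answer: 5338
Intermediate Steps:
o = -8
u = -8
b(H) = -H/3
X(K) = -K
w(s) = 0 (w(s) = -(-(-⅓*(-8))*s²)*(s - s)/8 = -(-8*s²/3)*0/8 = -⅛*0 = 0)
5338 + w(135) = 5338 + 0 = 5338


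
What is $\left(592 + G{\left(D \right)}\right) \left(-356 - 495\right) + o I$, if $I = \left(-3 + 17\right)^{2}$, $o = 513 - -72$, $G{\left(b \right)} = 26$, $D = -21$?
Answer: $-411258$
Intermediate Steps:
$o = 585$ ($o = 513 + 72 = 585$)
$I = 196$ ($I = 14^{2} = 196$)
$\left(592 + G{\left(D \right)}\right) \left(-356 - 495\right) + o I = \left(592 + 26\right) \left(-356 - 495\right) + 585 \cdot 196 = 618 \left(-851\right) + 114660 = -525918 + 114660 = -411258$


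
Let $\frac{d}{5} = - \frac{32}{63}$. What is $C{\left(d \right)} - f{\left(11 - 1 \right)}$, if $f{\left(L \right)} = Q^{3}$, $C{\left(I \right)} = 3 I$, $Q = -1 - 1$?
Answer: $\frac{8}{21} \approx 0.38095$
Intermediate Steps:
$Q = -2$ ($Q = -1 - 1 = -2$)
$d = - \frac{160}{63}$ ($d = 5 \left(- \frac{32}{63}\right) = - \frac{160}{63} \approx -2.5397$)
$f{\left(L \right)} = -8$ ($f{\left(L \right)} = \left(-2\right)^{3} = -8$)
$C{\left(d \right)} - f{\left(11 - 1 \right)} = 3 \left(- \frac{160}{63}\right) - -8 = - \frac{160}{21} + 8 = \frac{8}{21}$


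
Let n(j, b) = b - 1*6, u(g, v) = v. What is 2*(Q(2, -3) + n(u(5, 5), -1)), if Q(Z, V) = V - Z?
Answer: -24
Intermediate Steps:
n(j, b) = -6 + b (n(j, b) = b - 6 = -6 + b)
2*(Q(2, -3) + n(u(5, 5), -1)) = 2*((-3 - 1*2) + (-6 - 1)) = 2*((-3 - 2) - 7) = 2*(-5 - 7) = 2*(-12) = -24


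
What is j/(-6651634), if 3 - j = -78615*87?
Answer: -3419754/3325817 ≈ -1.0282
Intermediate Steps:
j = 6839508 (j = 3 - (-78615)*87 = 3 - 1*(-6839505) = 3 + 6839505 = 6839508)
j/(-6651634) = 6839508/(-6651634) = 6839508*(-1/6651634) = -3419754/3325817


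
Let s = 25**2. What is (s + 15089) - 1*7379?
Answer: 8335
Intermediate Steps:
s = 625
(s + 15089) - 1*7379 = (625 + 15089) - 1*7379 = 15714 - 7379 = 8335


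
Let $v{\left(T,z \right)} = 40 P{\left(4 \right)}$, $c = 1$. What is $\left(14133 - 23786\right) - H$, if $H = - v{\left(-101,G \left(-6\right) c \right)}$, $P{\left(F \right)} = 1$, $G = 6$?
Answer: $-9613$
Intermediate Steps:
$v{\left(T,z \right)} = 40$ ($v{\left(T,z \right)} = 40 \cdot 1 = 40$)
$H = -40$ ($H = \left(-1\right) 40 = -40$)
$\left(14133 - 23786\right) - H = \left(14133 - 23786\right) - -40 = \left(14133 - 23786\right) + 40 = -9653 + 40 = -9613$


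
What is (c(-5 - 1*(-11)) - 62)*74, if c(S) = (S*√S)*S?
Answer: -4588 + 2664*√6 ≈ 1937.4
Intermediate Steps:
c(S) = S^(5/2) (c(S) = S^(3/2)*S = S^(5/2))
(c(-5 - 1*(-11)) - 62)*74 = ((-5 - 1*(-11))^(5/2) - 62)*74 = ((-5 + 11)^(5/2) - 62)*74 = (6^(5/2) - 62)*74 = (36*√6 - 62)*74 = (-62 + 36*√6)*74 = -4588 + 2664*√6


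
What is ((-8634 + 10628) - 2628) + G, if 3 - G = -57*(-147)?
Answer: -9010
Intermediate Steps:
G = -8376 (G = 3 - (-57)*(-147) = 3 - 1*8379 = 3 - 8379 = -8376)
((-8634 + 10628) - 2628) + G = ((-8634 + 10628) - 2628) - 8376 = (1994 - 2628) - 8376 = -634 - 8376 = -9010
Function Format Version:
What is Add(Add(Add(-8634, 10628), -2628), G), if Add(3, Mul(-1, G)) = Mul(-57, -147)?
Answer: -9010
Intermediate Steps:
G = -8376 (G = Add(3, Mul(-1, Mul(-57, -147))) = Add(3, Mul(-1, 8379)) = Add(3, -8379) = -8376)
Add(Add(Add(-8634, 10628), -2628), G) = Add(Add(Add(-8634, 10628), -2628), -8376) = Add(Add(1994, -2628), -8376) = Add(-634, -8376) = -9010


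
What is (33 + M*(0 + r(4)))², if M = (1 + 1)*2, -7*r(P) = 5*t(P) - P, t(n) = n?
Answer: 27889/49 ≈ 569.16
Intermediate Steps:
r(P) = -4*P/7 (r(P) = -(5*P - P)/7 = -4*P/7)
M = 4 (M = 2*2 = 4)
(33 + M*(0 + r(4)))² = (33 + 4*(0 - 4/7*4))² = (33 + 4*(0 - 16/7))² = (33 + 4*(-16/7))² = (33 - 64/7)² = (167/7)² = 27889/49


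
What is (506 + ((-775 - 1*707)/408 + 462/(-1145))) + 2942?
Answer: 268147049/77860 ≈ 3444.0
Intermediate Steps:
(506 + ((-775 - 1*707)/408 + 462/(-1145))) + 2942 = (506 + ((-775 - 707)*(1/408) + 462*(-1/1145))) + 2942 = (506 + (-1482*1/408 - 462/1145)) + 2942 = (506 + (-247/68 - 462/1145)) + 2942 = (506 - 314231/77860) + 2942 = 39082929/77860 + 2942 = 268147049/77860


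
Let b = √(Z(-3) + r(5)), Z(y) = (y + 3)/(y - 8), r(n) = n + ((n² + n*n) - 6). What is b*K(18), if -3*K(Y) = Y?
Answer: -42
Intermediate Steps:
r(n) = -6 + n + 2*n² (r(n) = n + ((n² + n²) - 6) = n + (2*n² - 6) = n + (-6 + 2*n²) = -6 + n + 2*n²)
Z(y) = (3 + y)/(-8 + y)
K(Y) = -Y/3
b = 7 (b = √((3 - 3)/(-8 - 3) + (-6 + 5 + 2*5²)) = √(0/(-11) + (-6 + 5 + 2*25)) = √(-1/11*0 + (-6 + 5 + 50)) = √(0 + 49) = √49 = 7)
b*K(18) = 7*(-⅓*18) = 7*(-6) = -42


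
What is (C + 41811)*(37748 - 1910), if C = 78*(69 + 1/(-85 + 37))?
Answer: 6764977989/4 ≈ 1.6912e+9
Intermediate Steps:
C = 43043/8 (C = 78*(69 + 1/(-48)) = 78*(69 - 1/48) = 78*(3311/48) = 43043/8 ≈ 5380.4)
(C + 41811)*(37748 - 1910) = (43043/8 + 41811)*(37748 - 1910) = (377531/8)*35838 = 6764977989/4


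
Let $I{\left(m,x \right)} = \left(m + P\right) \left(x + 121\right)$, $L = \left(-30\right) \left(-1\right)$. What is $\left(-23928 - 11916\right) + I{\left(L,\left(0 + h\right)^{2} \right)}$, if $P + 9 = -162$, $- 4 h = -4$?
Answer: $-53046$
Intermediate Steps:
$h = 1$ ($h = \left(- \frac{1}{4}\right) \left(-4\right) = 1$)
$P = -171$ ($P = -9 - 162 = -171$)
$L = 30$
$I{\left(m,x \right)} = \left(-171 + m\right) \left(121 + x\right)$ ($I{\left(m,x \right)} = \left(m - 171\right) \left(x + 121\right) = \left(-171 + m\right) \left(121 + x\right)$)
$\left(-23928 - 11916\right) + I{\left(L,\left(0 + h\right)^{2} \right)} = \left(-23928 - 11916\right) + \left(-20691 - 171 \left(0 + 1\right)^{2} + 121 \cdot 30 + 30 \left(0 + 1\right)^{2}\right) = -35844 + \left(-20691 - 171 \cdot 1^{2} + 3630 + 30 \cdot 1^{2}\right) = -35844 + \left(-20691 - 171 + 3630 + 30 \cdot 1\right) = -35844 + \left(-20691 - 171 + 3630 + 30\right) = -35844 - 17202 = -53046$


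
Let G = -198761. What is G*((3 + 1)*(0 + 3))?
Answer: -2385132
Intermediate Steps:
G*((3 + 1)*(0 + 3)) = -198761*(3 + 1)*(0 + 3) = -795044*3 = -198761*12 = -2385132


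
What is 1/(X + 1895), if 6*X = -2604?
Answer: 1/1461 ≈ 0.00068446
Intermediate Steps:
X = -434 (X = (⅙)*(-2604) = -434)
1/(X + 1895) = 1/(-434 + 1895) = 1/1461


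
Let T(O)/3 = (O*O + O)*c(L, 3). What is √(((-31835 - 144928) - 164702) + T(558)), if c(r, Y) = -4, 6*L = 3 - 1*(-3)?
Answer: I*√4084529 ≈ 2021.0*I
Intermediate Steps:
L = 1 (L = (3 - 1*(-3))/6 = (3 + 3)/6 = (⅙)*6 = 1)
T(O) = -12*O - 12*O² (T(O) = 3*((O*O + O)*(-4)) = 3*((O² + O)*(-4)) = 3*((O + O²)*(-4)) = 3*(-4*O - 4*O²) = -12*O - 12*O²)
√(((-31835 - 144928) - 164702) + T(558)) = √(((-31835 - 144928) - 164702) - 12*558*(1 + 558)) = √((-176763 - 164702) - 12*558*559) = √(-341465 - 3743064) = √(-4084529) = I*√4084529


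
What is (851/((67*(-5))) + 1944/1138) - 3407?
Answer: -649583904/190615 ≈ -3407.8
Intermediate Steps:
(851/((67*(-5))) + 1944/1138) - 3407 = (851/(-335) + 1944*(1/1138)) - 3407 = (851*(-1/335) + 972/569) - 3407 = (-851/335 + 972/569) - 3407 = -158599/190615 - 3407 = -649583904/190615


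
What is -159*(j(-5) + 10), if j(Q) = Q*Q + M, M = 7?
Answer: -6678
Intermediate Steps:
j(Q) = 7 + Q² (j(Q) = Q*Q + 7 = Q² + 7 = 7 + Q²)
-159*(j(-5) + 10) = -159*((7 + (-5)²) + 10) = -159*((7 + 25) + 10) = -159*(32 + 10) = -159*42 = -6678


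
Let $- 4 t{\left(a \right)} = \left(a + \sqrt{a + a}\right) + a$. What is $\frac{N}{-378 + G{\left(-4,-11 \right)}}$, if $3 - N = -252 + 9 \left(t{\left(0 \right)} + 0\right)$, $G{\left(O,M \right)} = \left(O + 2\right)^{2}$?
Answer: $- \frac{15}{22} \approx -0.68182$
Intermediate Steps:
$G{\left(O,M \right)} = \left(2 + O\right)^{2}$
$t{\left(a \right)} = - \frac{a}{2} - \frac{\sqrt{2} \sqrt{a}}{4}$ ($t{\left(a \right)} = - \frac{\left(a + \sqrt{a + a}\right) + a}{4} = - \frac{\left(a + \sqrt{2 a}\right) + a}{4} = - \frac{\left(a + \sqrt{2} \sqrt{a}\right) + a}{4} = - \frac{2 a + \sqrt{2} \sqrt{a}}{4} = - \frac{a}{2} - \frac{\sqrt{2} \sqrt{a}}{4}$)
$N = 255$ ($N = 3 - \left(-252 + 9 \left(\left(\left(- \frac{1}{2}\right) 0 - \frac{\sqrt{2} \sqrt{0}}{4}\right) + 0\right)\right) = 3 - \left(-252 + 9 \left(\left(0 - \frac{1}{4} \sqrt{2} \cdot 0\right) + 0\right)\right) = 3 - \left(-252 + 9 \left(\left(0 + 0\right) + 0\right)\right) = 3 - \left(-252 + 9 \left(0 + 0\right)\right) = 3 - \left(-252 + 9 \cdot 0\right) = 3 - \left(-252 + 0\right) = 3 - -252 = 3 + 252 = 255$)
$\frac{N}{-378 + G{\left(-4,-11 \right)}} = \frac{255}{-378 + \left(2 - 4\right)^{2}} = \frac{255}{-378 + \left(-2\right)^{2}} = \frac{255}{-378 + 4} = \frac{255}{-374} = 255 \left(- \frac{1}{374}\right) = - \frac{15}{22}$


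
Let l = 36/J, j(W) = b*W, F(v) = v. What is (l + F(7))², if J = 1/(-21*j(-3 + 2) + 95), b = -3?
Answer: 1343281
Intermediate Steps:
j(W) = -3*W
J = 1/32 (J = 1/(-(-63)*(-3 + 2) + 95) = 1/(-(-63)*(-1) + 95) = 1/(-21*3 + 95) = 1/(-63 + 95) = 1/32 ≈ 0.031250)
l = 1152 (l = 36/(1/32) = 36*32 = 1152)
(l + F(7))² = (1152 + 7)² = 1159² = 1343281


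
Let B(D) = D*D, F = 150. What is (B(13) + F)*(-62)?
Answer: -19778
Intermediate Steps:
B(D) = D**2
(B(13) + F)*(-62) = (13**2 + 150)*(-62) = (169 + 150)*(-62) = 319*(-62) = -19778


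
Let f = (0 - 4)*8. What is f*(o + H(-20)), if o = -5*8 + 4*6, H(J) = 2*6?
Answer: 128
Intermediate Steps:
H(J) = 12
f = -32 (f = -4*8 = -32)
o = -16 (o = -40 + 24 = -16)
f*(o + H(-20)) = -32*(-16 + 12) = -32*(-4) = 128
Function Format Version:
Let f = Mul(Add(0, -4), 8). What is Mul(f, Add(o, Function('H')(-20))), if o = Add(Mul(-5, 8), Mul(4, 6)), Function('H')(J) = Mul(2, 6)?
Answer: 128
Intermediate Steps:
Function('H')(J) = 12
f = -32 (f = Mul(-4, 8) = -32)
o = -16 (o = Add(-40, 24) = -16)
Mul(f, Add(o, Function('H')(-20))) = Mul(-32, Add(-16, 12)) = Mul(-32, -4) = 128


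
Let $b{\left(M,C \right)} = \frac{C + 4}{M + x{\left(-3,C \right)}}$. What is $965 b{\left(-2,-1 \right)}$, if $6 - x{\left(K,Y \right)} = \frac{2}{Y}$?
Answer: $\frac{965}{2} \approx 482.5$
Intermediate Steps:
$x{\left(K,Y \right)} = 6 - \frac{2}{Y}$
$b{\left(M,C \right)} = \frac{4 + C}{6 + M - \frac{2}{C}}$ ($b{\left(M,C \right)} = \frac{C + 4}{M + \left(6 - \frac{2}{C}\right)} = \frac{4 + C}{6 + M - \frac{2}{C}}$)
$965 b{\left(-2,-1 \right)} = 965 \left(- \frac{4 - 1}{-2 + 6 \left(-1\right) - -2}\right) = 965 \left(\left(-1\right) \frac{1}{-2 - 6 + 2} \cdot 3\right) = 965 \left(\left(-1\right) \frac{1}{-6} \cdot 3\right) = 965 \left(\left(-1\right) \left(- \frac{1}{6}\right) 3\right) = 965 \cdot \frac{1}{2} = \frac{965}{2}$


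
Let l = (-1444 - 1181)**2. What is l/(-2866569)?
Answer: -2296875/955523 ≈ -2.4038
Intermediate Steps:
l = 6890625 (l = (-2625)**2 = 6890625)
l/(-2866569) = 6890625/(-2866569) = 6890625*(-1/2866569) = -2296875/955523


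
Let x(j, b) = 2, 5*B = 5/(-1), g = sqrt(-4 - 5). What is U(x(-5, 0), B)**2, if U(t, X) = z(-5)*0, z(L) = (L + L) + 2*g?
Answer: 0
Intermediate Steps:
g = 3*I (g = sqrt(-9) = 3*I ≈ 3.0*I)
B = -1 (B = (5/(-1))/5 = (5*(-1))/5 = (1/5)*(-5) = -1)
z(L) = 2*L + 6*I (z(L) = (L + L) + 2*(3*I) = 2*L + 6*I)
U(t, X) = 0 (U(t, X) = (2*(-5) + 6*I)*0 = (-10 + 6*I)*0 = 0)
U(x(-5, 0), B)**2 = 0**2 = 0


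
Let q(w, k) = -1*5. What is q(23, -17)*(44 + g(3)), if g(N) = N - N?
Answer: -220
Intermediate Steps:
g(N) = 0
q(w, k) = -5
q(23, -17)*(44 + g(3)) = -5*(44 + 0) = -5*44 = -220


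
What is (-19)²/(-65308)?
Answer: -361/65308 ≈ -0.0055277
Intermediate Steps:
(-19)²/(-65308) = 361*(-1/65308) = -361/65308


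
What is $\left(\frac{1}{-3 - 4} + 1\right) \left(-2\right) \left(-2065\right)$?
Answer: $3540$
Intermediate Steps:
$\left(\frac{1}{-3 - 4} + 1\right) \left(-2\right) \left(-2065\right) = \left(\frac{1}{-7} + 1\right) \left(-2\right) \left(-2065\right) = \left(- \frac{1}{7} + 1\right) \left(-2\right) \left(-2065\right) = \frac{6}{7} \left(-2\right) \left(-2065\right) = \left(- \frac{12}{7}\right) \left(-2065\right) = 3540$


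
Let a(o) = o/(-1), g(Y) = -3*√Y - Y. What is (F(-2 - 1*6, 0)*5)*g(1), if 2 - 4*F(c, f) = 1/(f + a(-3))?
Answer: -25/3 ≈ -8.3333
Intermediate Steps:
g(Y) = -Y - 3*√Y
a(o) = -o (a(o) = o*(-1) = -o)
F(c, f) = ½ - 1/(4*(3 + f)) (F(c, f) = ½ - 1/(4*(f - 1*(-3))) = ½ - 1/(4*(f + 3)) = ½ - 1/(4*(3 + f)))
(F(-2 - 1*6, 0)*5)*g(1) = (((5 + 2*0)/(4*(3 + 0)))*5)*(-1*1 - 3*√1) = (((¼)*(5 + 0)/3)*5)*(-1 - 3*1) = (((¼)*(⅓)*5)*5)*(-1 - 3) = ((5/12)*5)*(-4) = (25/12)*(-4) = -25/3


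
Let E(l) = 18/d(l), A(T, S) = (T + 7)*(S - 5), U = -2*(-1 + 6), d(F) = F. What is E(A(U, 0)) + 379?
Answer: 1901/5 ≈ 380.20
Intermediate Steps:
U = -10 (U = -2*5 = -10)
A(T, S) = (-5 + S)*(7 + T) (A(T, S) = (7 + T)*(-5 + S) = (-5 + S)*(7 + T))
E(l) = 18/l
E(A(U, 0)) + 379 = 18/(-35 - 5*(-10) + 7*0 + 0*(-10)) + 379 = 18/(-35 + 50 + 0 + 0) + 379 = 18/15 + 379 = 18*(1/15) + 379 = 6/5 + 379 = 1901/5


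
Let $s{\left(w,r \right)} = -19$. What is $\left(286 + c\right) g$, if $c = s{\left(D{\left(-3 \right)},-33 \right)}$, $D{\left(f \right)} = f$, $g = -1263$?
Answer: $-337221$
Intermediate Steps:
$c = -19$
$\left(286 + c\right) g = \left(286 - 19\right) \left(-1263\right) = 267 \left(-1263\right) = -337221$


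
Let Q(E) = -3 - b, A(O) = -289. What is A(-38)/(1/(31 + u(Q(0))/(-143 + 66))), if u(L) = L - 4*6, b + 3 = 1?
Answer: -697068/77 ≈ -9052.8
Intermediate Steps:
b = -2 (b = -3 + 1 = -2)
Q(E) = -1 (Q(E) = -3 - 1*(-2) = -3 + 2 = -1)
u(L) = -24 + L (u(L) = L - 24 = -24 + L)
A(-38)/(1/(31 + u(Q(0))/(-143 + 66))) = -(8959 + 289*(-24 - 1)/(-143 + 66)) = -289/(1/(31 - 25/(-77))) = -289/(1/(31 - 1/77*(-25))) = -289/(1/(31 + 25/77)) = -289/(1/(2412/77)) = -289/77/2412 = -289*2412/77 = -697068/77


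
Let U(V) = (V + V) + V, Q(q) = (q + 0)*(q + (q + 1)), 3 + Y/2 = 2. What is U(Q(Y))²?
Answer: 324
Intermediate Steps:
Y = -2 (Y = -6 + 2*2 = -6 + 4 = -2)
Q(q) = q*(1 + 2*q) (Q(q) = q*(q + (1 + q)) = q*(1 + 2*q))
U(V) = 3*V (U(V) = 2*V + V = 3*V)
U(Q(Y))² = (3*(-2*(1 + 2*(-2))))² = (3*(-2*(1 - 4)))² = (3*(-2*(-3)))² = (3*6)² = 18² = 324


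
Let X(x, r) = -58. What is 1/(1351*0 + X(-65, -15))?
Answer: -1/58 ≈ -0.017241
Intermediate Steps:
1/(1351*0 + X(-65, -15)) = 1/(1351*0 - 58) = 1/(0 - 58) = 1/(-58) = -1/58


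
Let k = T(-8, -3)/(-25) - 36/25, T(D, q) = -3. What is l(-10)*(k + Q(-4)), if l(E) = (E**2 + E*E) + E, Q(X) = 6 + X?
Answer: 646/5 ≈ 129.20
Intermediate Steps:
k = -33/25 (k = -3/(-25) - 36/25 = -3*(-1/25) - 36*1/25 = 3/25 - 36/25 = -33/25 ≈ -1.3200)
l(E) = E + 2*E**2 (l(E) = (E**2 + E**2) + E = 2*E**2 + E = E + 2*E**2)
l(-10)*(k + Q(-4)) = (-10*(1 + 2*(-10)))*(-33/25 + (6 - 4)) = (-10*(1 - 20))*(-33/25 + 2) = -10*(-19)*(17/25) = 190*(17/25) = 646/5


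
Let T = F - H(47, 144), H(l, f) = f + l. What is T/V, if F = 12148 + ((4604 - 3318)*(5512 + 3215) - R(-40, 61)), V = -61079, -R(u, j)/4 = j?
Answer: -11235123/61079 ≈ -183.94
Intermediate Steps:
R(u, j) = -4*j
F = 11235314 (F = 12148 + ((4604 - 3318)*(5512 + 3215) - (-4)*61) = 12148 + (1286*8727 - 1*(-244)) = 12148 + (11222922 + 244) = 12148 + 11223166 = 11235314)
T = 11235123 (T = 11235314 - (144 + 47) = 11235314 - 1*191 = 11235314 - 191 = 11235123)
T/V = 11235123/(-61079) = 11235123*(-1/61079) = -11235123/61079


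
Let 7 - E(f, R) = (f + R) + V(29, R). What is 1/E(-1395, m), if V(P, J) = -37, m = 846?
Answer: 1/593 ≈ 0.0016863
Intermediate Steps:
E(f, R) = 44 - R - f (E(f, R) = 7 - ((f + R) - 37) = 7 - ((R + f) - 37) = 7 - (-37 + R + f) = 7 + (37 - R - f) = 44 - R - f)
1/E(-1395, m) = 1/(44 - 1*846 - 1*(-1395)) = 1/(44 - 846 + 1395) = 1/593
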